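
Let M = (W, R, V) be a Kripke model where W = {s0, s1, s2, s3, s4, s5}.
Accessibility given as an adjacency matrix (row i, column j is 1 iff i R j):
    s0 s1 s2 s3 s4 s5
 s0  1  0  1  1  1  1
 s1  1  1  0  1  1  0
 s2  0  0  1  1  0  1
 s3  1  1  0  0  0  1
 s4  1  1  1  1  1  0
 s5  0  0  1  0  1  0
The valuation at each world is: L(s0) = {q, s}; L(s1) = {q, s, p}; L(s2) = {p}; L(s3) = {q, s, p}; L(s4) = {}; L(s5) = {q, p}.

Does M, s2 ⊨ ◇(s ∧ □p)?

At s2: ◇(s ∧ □p) requires s ∧ □p at some successor in {s2, s3, s5}.
  At s2: s ∧ □p is false.
  At s3: s ∧ □p is false.
  At s5: s ∧ □p is false.
So ◇(s ∧ □p) is false at s2.

No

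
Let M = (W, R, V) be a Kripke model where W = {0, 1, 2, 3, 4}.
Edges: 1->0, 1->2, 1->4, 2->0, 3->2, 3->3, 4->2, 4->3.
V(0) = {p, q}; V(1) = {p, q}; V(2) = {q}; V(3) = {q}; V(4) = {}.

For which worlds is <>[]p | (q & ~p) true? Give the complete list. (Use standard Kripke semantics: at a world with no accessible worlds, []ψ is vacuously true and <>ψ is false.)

Let φ = <>[]p | (q & ~p). Evaluate φ at each world:
  0 (successors ∅): φ is false.
  1 (successors {0, 2, 4}): φ is true.
  2 (successors {0}): φ is true.
  3 (successors {2, 3}): φ is true.
  4 (successors {2, 3}): φ is true.
For instance, at 4:
  At 4: <>[]p is true, q & ~p is false, so <>[]p | (q & ~p) is true.
    At 4: <>[]p requires []p at some successor in {2, 3}.
      []p holds at 2, so <>[]p is true at 4.
Satisfying worlds: {1, 2, 3, 4}

1, 2, 3, 4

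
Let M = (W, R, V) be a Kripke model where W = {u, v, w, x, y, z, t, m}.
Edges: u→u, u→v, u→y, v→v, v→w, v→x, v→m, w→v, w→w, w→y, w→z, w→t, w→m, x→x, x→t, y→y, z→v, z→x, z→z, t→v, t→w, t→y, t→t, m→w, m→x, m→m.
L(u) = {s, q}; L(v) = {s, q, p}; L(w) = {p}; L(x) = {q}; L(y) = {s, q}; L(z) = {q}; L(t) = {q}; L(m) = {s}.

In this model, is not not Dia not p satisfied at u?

Yes

At u: not Dia not p is false, so not not Dia not p is true.
  At u: Dia not p is true, so not Dia not p is false.
    At u: Dia not p requires not p at some successor in {u, v, y}.
      not p holds at u, so Dia not p is true at u.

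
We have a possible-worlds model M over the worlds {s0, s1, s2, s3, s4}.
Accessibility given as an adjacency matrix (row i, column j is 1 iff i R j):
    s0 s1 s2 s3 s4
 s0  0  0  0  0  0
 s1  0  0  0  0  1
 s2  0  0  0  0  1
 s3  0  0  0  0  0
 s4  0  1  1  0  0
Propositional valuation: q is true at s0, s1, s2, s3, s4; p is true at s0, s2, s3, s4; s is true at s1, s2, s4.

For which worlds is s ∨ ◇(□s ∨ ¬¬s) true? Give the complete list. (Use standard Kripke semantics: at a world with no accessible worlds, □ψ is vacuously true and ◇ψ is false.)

s1, s2, s4

Let φ = s ∨ ◇(□s ∨ ¬¬s). Evaluate φ at each world:
  s0 (successors ∅): φ is false.
  s1 (successors {s4}): φ is true.
  s2 (successors {s4}): φ is true.
  s3 (successors ∅): φ is false.
  s4 (successors {s1, s2}): φ is true.
For instance, at s4:
  At s4: s is true, ◇(□s ∨ ¬¬s) is true, so s ∨ ◇(□s ∨ ¬¬s) is true.
    At s4: ◇(□s ∨ ¬¬s) requires □s ∨ ¬¬s at some successor in {s1, s2}.
      □s ∨ ¬¬s holds at s1, so ◇(□s ∨ ¬¬s) is true at s4.
Satisfying worlds: {s1, s2, s4}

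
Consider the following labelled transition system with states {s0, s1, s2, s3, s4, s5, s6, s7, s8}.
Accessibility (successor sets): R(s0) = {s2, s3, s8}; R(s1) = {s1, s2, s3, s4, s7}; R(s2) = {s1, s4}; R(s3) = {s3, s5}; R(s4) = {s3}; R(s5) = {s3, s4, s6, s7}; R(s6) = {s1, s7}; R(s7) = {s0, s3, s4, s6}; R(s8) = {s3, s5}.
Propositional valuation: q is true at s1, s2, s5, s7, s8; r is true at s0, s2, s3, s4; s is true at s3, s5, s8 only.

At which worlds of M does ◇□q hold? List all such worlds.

s5, s7

Let φ = ◇□q. Evaluate φ at each world:
  s0 (successors {s2, s3, s8}): φ is false.
  s1 (successors {s1, s2, s3, s4, s7}): φ is false.
  s2 (successors {s1, s4}): φ is false.
  s3 (successors {s3, s5}): φ is false.
  s4 (successors {s3}): φ is false.
  s5 (successors {s3, s4, s6, s7}): φ is true.
  s6 (successors {s1, s7}): φ is false.
  s7 (successors {s0, s3, s4, s6}): φ is true.
  s8 (successors {s3, s5}): φ is false.
For instance, at s5:
  At s5: ◇□q requires □q at some successor in {s3, s4, s6, s7}.
    □q holds at s6, so ◇□q is true at s5.
      At s6: □q requires q at every successor {s1, s7}.
        At s1: q is true.
        At s7: q is true.
      So □q is true at s6.
Satisfying worlds: {s5, s7}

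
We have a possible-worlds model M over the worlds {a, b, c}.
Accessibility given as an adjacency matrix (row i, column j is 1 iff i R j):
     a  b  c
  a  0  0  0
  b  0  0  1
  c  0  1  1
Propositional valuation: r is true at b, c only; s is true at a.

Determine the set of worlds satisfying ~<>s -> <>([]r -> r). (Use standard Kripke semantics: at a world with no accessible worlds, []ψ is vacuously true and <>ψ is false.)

Recall that []ψ holds at a world iff ψ holds at every accessible world, and <>ψ holds iff ψ holds at some accessible world.
Let φ = ~<>s -> <>([]r -> r). Evaluate φ at each world:
  a (successors ∅): φ is false.
  b (successors {c}): φ is true.
  c (successors {b, c}): φ is true.
For instance, at b:
  At b: ~<>s is true, <>([]r -> r) is true, so ~<>s -> <>([]r -> r) is true.
    At b: <>s is false, so ~<>s is true.
      At b: <>s requires s at some successor in {c}.
        At c: s is false.
      So <>s is false at b.
    At b: <>([]r -> r) requires []r -> r at some successor in {c}.
      []r -> r holds at c, so <>([]r -> r) is true at b.
Satisfying worlds: {b, c}

b, c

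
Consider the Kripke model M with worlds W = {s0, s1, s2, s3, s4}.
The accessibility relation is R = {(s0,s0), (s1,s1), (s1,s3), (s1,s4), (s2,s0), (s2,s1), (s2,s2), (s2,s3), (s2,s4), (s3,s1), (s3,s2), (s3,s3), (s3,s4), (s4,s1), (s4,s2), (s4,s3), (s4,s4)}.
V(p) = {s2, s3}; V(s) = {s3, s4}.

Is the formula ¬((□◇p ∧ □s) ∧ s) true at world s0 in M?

Yes

At s0: (□◇p ∧ □s) ∧ s is false, so ¬((□◇p ∧ □s) ∧ s) is true.
  At s0: □◇p ∧ □s is false, s is false, so (□◇p ∧ □s) ∧ s is false.
    At s0: □◇p is false, □s is false, so □◇p ∧ □s is false.
      At s0: □◇p requires ◇p at every successor {s0}.
        ◇p fails at s0, so □◇p is false at s0.
      At s0: □s requires s at every successor {s0}.
        s fails at s0, so □s is false at s0.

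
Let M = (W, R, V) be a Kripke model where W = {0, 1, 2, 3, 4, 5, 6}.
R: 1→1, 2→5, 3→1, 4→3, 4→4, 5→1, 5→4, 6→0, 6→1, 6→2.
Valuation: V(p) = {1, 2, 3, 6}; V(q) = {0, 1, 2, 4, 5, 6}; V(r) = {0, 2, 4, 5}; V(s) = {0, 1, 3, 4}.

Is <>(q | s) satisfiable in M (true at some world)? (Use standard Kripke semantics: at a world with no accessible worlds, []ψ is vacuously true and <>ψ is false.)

Yes

Recall that <>ψ holds at a world iff ψ holds at some accessible world.
Let φ = <>(q | s). Evaluate φ at each world:
  0 (successors ∅): φ is false.
  1 (successors {1}): φ is true.
  2 (successors {5}): φ is true.
  3 (successors {1}): φ is true.
  4 (successors {3, 4}): φ is true.
  5 (successors {1, 4}): φ is true.
  6 (successors {0, 1, 2}): φ is true.
Detail at 1 (witness):
  At 1: <>(q | s) requires q | s at some successor in {1}.
    q | s holds at 1, so <>(q | s) is true at 1.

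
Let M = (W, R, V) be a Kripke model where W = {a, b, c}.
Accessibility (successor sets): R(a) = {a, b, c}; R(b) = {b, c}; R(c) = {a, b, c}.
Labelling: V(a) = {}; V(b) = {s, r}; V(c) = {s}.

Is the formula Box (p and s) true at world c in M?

No

Recall that Box ψ holds at a world iff ψ holds at every accessible world, and Dia ψ holds iff ψ holds at some accessible world.
At c: Box (p and s) requires p and s at every successor {a, b, c}.
  p and s fails at a, so Box (p and s) is false at c.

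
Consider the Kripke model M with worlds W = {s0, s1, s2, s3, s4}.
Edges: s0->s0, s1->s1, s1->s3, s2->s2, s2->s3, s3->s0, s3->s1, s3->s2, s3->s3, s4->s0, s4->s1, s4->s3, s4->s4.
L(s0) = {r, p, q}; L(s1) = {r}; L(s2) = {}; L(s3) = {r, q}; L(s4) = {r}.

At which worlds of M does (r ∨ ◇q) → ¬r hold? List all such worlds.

Let φ = (r ∨ ◇q) → ¬r. Evaluate φ at each world:
  s0 (successors {s0}): φ is false.
  s1 (successors {s1, s3}): φ is false.
  s2 (successors {s2, s3}): φ is true.
  s3 (successors {s0, s1, s2, s3}): φ is false.
  s4 (successors {s0, s1, s3, s4}): φ is false.
For instance, at s2:
  At s2: r ∨ ◇q is true, ¬r is true, so (r ∨ ◇q) → ¬r is true.
    At s2: r is false, ◇q is true, so r ∨ ◇q is true.
      At s2: ◇q requires q at some successor in {s2, s3}.
        q holds at s3, so ◇q is true at s2.
Satisfying worlds: {s2}

s2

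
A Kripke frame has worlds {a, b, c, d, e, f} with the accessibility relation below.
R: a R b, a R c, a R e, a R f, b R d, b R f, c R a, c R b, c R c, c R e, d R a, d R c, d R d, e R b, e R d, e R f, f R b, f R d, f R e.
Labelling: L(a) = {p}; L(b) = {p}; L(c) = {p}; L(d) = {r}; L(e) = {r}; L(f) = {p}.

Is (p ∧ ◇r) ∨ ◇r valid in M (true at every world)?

Yes

Let φ = (p ∧ ◇r) ∨ ◇r. Evaluate φ at each world:
  a (successors {b, c, e, f}): φ is true.
  b (successors {d, f}): φ is true.
  c (successors {a, b, c, e}): φ is true.
  d (successors {a, c, d}): φ is true.
  e (successors {b, d, f}): φ is true.
  f (successors {b, d, e}): φ is true.
For instance, at a:
  At a: p ∧ ◇r is true, ◇r is true, so (p ∧ ◇r) ∨ ◇r is true.
    At a: p is true, ◇r is true, so p ∧ ◇r is true.
      At a: ◇r requires r at some successor in {b, c, e, f}.
        r holds at e, so ◇r is true at a.
    At a: ◇r requires r at some successor in {b, c, e, f}.
      r holds at e, so ◇r is true at a.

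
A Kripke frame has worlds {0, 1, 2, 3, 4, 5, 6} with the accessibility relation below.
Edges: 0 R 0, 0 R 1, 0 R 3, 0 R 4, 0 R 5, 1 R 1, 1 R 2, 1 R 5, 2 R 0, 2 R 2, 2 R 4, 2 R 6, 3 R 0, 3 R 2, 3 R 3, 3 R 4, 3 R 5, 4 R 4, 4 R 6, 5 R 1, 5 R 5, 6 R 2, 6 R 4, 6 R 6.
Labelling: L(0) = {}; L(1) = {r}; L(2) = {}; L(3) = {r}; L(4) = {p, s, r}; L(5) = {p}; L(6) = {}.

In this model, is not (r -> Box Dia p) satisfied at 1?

No

Recall that Box ψ holds at a world iff ψ holds at every accessible world, and Dia ψ holds iff ψ holds at some accessible world.
At 1: r -> Box Dia p is true, so not (r -> Box Dia p) is false.
  At 1: r is true, Box Dia p is true, so r -> Box Dia p is true.
    At 1: Box Dia p requires Dia p at every successor {1, 2, 5}.
      At 1: Dia p is true.
      At 2: Dia p is true.
      At 5: Dia p is true.
    So Box Dia p is true at 1.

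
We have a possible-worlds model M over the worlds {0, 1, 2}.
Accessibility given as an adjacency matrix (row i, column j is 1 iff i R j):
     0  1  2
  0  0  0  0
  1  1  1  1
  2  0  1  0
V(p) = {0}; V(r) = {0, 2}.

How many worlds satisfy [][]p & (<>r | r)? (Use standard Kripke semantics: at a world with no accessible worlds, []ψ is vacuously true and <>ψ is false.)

1

Let φ = [][]p & (<>r | r). Evaluate φ at each world:
  0 (successors ∅): φ is true.
  1 (successors {0, 1, 2}): φ is false.
  2 (successors {1}): φ is false.
For instance, at 1:
  At 1: [][]p is false, <>r | r is true, so [][]p & (<>r | r) is false.
    At 1: [][]p requires []p at every successor {0, 1, 2}.
      []p fails at 1, so [][]p is false at 1.
    At 1: <>r is true, r is false, so <>r | r is true.
      At 1: <>r requires r at some successor in {0, 1, 2}.
        r holds at 0, so <>r is true at 1.
Satisfying worlds: {0}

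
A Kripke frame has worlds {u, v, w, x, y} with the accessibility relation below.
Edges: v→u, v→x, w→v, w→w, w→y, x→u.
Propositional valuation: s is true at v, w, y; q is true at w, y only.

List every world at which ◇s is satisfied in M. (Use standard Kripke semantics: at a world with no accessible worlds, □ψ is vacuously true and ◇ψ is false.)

Let φ = ◇s. Evaluate φ at each world:
  u (successors ∅): φ is false.
  v (successors {u, x}): φ is false.
  w (successors {v, w, y}): φ is true.
  x (successors {u}): φ is false.
  y (successors ∅): φ is false.
For instance, at v:
  At v: ◇s requires s at some successor in {u, x}.
    At u: s is false.
    At x: s is false.
  So ◇s is false at v.
Satisfying worlds: {w}

w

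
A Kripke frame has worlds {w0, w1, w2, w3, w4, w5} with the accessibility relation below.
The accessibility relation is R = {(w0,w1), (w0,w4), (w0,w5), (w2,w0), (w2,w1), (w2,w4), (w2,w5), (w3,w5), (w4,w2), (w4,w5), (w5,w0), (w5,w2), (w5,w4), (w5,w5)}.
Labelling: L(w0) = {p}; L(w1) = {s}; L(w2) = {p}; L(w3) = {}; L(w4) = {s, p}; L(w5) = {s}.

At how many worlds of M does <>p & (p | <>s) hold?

4

Let φ = <>p & (p | <>s). Evaluate φ at each world:
  w0 (successors {w1, w4, w5}): φ is true.
  w1 (successors ∅): φ is false.
  w2 (successors {w0, w1, w4, w5}): φ is true.
  w3 (successors {w5}): φ is false.
  w4 (successors {w2, w5}): φ is true.
  w5 (successors {w0, w2, w4, w5}): φ is true.
For instance, at w0:
  At w0: <>p is true, p | <>s is true, so <>p & (p | <>s) is true.
    At w0: <>p requires p at some successor in {w1, w4, w5}.
      p holds at w4, so <>p is true at w0.
    At w0: p is true, <>s is true, so p | <>s is true.
      At w0: <>s requires s at some successor in {w1, w4, w5}.
        s holds at w1, so <>s is true at w0.
Satisfying worlds: {w0, w2, w4, w5}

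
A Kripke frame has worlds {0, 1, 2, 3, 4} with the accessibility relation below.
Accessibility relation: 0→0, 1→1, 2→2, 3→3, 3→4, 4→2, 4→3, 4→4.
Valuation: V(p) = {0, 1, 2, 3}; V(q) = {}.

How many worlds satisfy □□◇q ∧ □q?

Let φ = □□◇q ∧ □q. Evaluate φ at each world:
  0 (successors {0}): φ is false.
  1 (successors {1}): φ is false.
  2 (successors {2}): φ is false.
  3 (successors {3, 4}): φ is false.
  4 (successors {2, 3, 4}): φ is false.
For instance, at 4:
  At 4: □□◇q is false, □q is false, so □□◇q ∧ □q is false.
    At 4: □□◇q requires □◇q at every successor {2, 3, 4}.
      □◇q fails at 2, so □□◇q is false at 4.
    At 4: □q requires q at every successor {2, 3, 4}.
      q fails at 2, so □q is false at 4.
Satisfying worlds: none.

0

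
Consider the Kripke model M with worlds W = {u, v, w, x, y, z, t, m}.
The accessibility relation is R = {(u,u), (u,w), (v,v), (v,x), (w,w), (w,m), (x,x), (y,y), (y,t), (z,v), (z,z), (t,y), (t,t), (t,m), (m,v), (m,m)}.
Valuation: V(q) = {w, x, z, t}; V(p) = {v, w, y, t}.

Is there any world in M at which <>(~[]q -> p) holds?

Recall that []ψ holds at a world iff ψ holds at every accessible world, and <>ψ holds iff ψ holds at some accessible world.
Let φ = <>(~[]q -> p). Evaluate φ at each world:
  u (successors {u, w}): φ is true.
  v (successors {v, x}): φ is true.
  w (successors {w, m}): φ is true.
  x (successors {x}): φ is true.
  y (successors {y, t}): φ is true.
  z (successors {v, z}): φ is true.
  t (successors {y, t, m}): φ is true.
  m (successors {v, m}): φ is true.
Detail at u (witness):
  At u: <>(~[]q -> p) requires ~[]q -> p at some successor in {u, w}.
    ~[]q -> p holds at w, so <>(~[]q -> p) is true at u.
      At w: ~[]q is true, p is true, so ~[]q -> p is true.

Yes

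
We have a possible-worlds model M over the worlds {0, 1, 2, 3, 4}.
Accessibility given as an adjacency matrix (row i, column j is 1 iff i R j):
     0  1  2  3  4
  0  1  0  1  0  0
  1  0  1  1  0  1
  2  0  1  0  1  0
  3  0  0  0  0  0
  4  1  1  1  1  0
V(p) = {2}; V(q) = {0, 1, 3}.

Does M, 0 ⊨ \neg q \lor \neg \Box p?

At 0: \neg q is false, \neg \Box p is true, so \neg q \lor \neg \Box p is true.
  At 0: \Box p is false, so \neg \Box p is true.
    At 0: \Box p requires p at every successor {0, 2}.
      p fails at 0, so \Box p is false at 0.

Yes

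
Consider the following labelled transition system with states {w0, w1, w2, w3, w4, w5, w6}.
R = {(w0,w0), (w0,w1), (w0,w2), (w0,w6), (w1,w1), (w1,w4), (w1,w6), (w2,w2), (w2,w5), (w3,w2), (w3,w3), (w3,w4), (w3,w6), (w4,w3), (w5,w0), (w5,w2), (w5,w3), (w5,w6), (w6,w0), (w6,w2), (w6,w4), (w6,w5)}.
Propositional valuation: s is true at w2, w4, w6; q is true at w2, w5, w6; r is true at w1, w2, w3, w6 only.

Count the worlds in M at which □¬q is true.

Recall that □ψ holds at a world iff ψ holds at every accessible world, and ◇ψ holds iff ψ holds at some accessible world.
Let φ = □¬q. Evaluate φ at each world:
  w0 (successors {w0, w1, w2, w6}): φ is false.
  w1 (successors {w1, w4, w6}): φ is false.
  w2 (successors {w2, w5}): φ is false.
  w3 (successors {w2, w3, w4, w6}): φ is false.
  w4 (successors {w3}): φ is true.
  w5 (successors {w0, w2, w3, w6}): φ is false.
  w6 (successors {w0, w2, w4, w5}): φ is false.
For instance, at w4:
  At w4: □¬q requires ¬q at every successor {w3}.
    At w3: ¬q is true.
  So □¬q is true at w4.
Satisfying worlds: {w4}

1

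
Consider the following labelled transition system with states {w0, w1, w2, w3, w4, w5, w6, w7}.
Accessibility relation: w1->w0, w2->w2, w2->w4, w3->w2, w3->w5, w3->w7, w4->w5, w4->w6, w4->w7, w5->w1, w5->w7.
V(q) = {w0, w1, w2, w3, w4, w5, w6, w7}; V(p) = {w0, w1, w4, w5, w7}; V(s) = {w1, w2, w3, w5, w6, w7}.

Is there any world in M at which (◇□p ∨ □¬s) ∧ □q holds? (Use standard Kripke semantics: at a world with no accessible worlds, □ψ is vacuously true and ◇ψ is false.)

Yes

Let φ = (◇□p ∨ □¬s) ∧ □q. Evaluate φ at each world:
  w0 (successors ∅): φ is true.
  w1 (successors {w0}): φ is true.
  w2 (successors {w2, w4}): φ is false.
  w3 (successors {w2, w5, w7}): φ is true.
  w4 (successors {w5, w6, w7}): φ is true.
  w5 (successors {w1, w7}): φ is true.
  w6 (successors ∅): φ is true.
  w7 (successors ∅): φ is true.
Detail at w0 (witness):
  At w0: ◇□p ∨ □¬s is true, □q is true, so (◇□p ∨ □¬s) ∧ □q is true.
    At w0: ◇□p is false, □¬s is true, so ◇□p ∨ □¬s is true.
      At w0: no accessible worlds, so ◇□p is false.
      At w0: no accessible worlds, so □¬s holds vacuously.
    At w0: no accessible worlds, so □q holds vacuously.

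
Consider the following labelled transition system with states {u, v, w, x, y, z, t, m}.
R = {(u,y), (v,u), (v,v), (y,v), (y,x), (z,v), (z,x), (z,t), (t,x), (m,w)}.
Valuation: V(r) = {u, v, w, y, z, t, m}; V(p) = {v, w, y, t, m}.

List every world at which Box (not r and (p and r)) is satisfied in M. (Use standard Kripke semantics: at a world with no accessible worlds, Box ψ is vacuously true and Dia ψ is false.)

w, x

Let φ = Box (not r and (p and r)). Evaluate φ at each world:
  u (successors {y}): φ is false.
  v (successors {u, v}): φ is false.
  w (successors ∅): φ is true.
  x (successors ∅): φ is true.
  y (successors {v, x}): φ is false.
  z (successors {v, x, t}): φ is false.
  t (successors {x}): φ is false.
  m (successors {w}): φ is false.
For instance, at t:
  At t: Box (not r and (p and r)) requires not r and (p and r) at every successor {x}.
    not r and (p and r) fails at x, so Box (not r and (p and r)) is false at t.
Satisfying worlds: {w, x}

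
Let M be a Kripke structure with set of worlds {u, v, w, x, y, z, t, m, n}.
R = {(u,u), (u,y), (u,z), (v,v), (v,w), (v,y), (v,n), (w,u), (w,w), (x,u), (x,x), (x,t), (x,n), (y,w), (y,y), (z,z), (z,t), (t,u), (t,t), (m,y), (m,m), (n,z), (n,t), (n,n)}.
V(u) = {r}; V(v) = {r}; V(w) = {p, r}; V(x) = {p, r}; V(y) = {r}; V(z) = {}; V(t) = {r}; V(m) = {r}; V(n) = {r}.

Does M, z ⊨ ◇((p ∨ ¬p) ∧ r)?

Yes

At z: ◇((p ∨ ¬p) ∧ r) requires (p ∨ ¬p) ∧ r at some successor in {z, t}.
  (p ∨ ¬p) ∧ r holds at t, so ◇((p ∨ ¬p) ∧ r) is true at z.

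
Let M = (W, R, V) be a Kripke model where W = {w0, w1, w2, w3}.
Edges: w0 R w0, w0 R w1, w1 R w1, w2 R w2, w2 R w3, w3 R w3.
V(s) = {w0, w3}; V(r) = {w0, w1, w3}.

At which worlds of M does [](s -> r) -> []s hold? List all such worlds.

w3

Let φ = [](s -> r) -> []s. Evaluate φ at each world:
  w0 (successors {w0, w1}): φ is false.
  w1 (successors {w1}): φ is false.
  w2 (successors {w2, w3}): φ is false.
  w3 (successors {w3}): φ is true.
For instance, at w3:
  At w3: [](s -> r) is true, []s is true, so [](s -> r) -> []s is true.
    At w3: [](s -> r) requires s -> r at every successor {w3}.
      At w3: s -> r is true.
    So [](s -> r) is true at w3.
    At w3: []s requires s at every successor {w3}.
      At w3: s is true.
    So []s is true at w3.
Satisfying worlds: {w3}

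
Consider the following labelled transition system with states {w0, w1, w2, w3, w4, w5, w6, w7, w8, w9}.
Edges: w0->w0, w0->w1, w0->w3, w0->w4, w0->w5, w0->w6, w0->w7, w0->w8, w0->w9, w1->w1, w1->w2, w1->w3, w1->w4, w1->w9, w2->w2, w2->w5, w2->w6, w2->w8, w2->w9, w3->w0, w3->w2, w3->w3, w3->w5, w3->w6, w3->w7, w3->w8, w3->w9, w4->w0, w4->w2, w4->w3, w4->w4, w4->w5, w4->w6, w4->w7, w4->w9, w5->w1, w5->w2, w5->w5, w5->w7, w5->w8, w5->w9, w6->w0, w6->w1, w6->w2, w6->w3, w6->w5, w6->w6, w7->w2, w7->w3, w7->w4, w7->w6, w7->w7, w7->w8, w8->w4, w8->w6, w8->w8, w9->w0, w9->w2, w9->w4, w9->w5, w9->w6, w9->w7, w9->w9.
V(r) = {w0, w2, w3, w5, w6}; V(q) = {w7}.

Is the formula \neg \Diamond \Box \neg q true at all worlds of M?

Let φ = \neg \Diamond \Box \neg q. Evaluate φ at each world:
  w0 (successors {w0, w1, w3, w4, w5, w6, w7, w8, w9}): φ is false.
  w1 (successors {w1, w2, w3, w4, w9}): φ is false.
  w2 (successors {w2, w5, w6, w8, w9}): φ is false.
  w3 (successors {w0, w2, w3, w5, w6, w7, w8, w9}): φ is false.
  w4 (successors {w0, w2, w3, w4, w5, w6, w7, w9}): φ is false.
  w5 (successors {w1, w2, w5, w7, w8, w9}): φ is false.
  w6 (successors {w0, w1, w2, w3, w5, w6}): φ is false.
  w7 (successors {w2, w3, w4, w6, w7, w8}): φ is false.
  w8 (successors {w4, w6, w8}): φ is false.
  w9 (successors {w0, w2, w4, w5, w6, w7, w9}): φ is false.
Detail at w0 (counterexample):
  At w0: \Diamond \Box \neg q is true, so \neg \Diamond \Box \neg q is false.
    At w0: \Diamond \Box \neg q requires \Box \neg q at some successor in {w0, w1, w3, w4, w5, w6, w7, w8, w9}.
      \Box \neg q holds at w1, so \Diamond \Box \neg q is true at w0.

No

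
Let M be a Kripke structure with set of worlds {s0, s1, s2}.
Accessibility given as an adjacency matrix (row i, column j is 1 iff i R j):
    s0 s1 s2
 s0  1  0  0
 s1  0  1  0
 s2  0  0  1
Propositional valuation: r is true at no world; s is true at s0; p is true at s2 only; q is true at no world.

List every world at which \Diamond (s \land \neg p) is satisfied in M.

s0

Let φ = \Diamond (s \land \neg p). Evaluate φ at each world:
  s0 (successors {s0}): φ is true.
  s1 (successors {s1}): φ is false.
  s2 (successors {s2}): φ is false.
For instance, at s0:
  At s0: \Diamond (s \land \neg p) requires s \land \neg p at some successor in {s0}.
    s \land \neg p holds at s0, so \Diamond (s \land \neg p) is true at s0.
Satisfying worlds: {s0}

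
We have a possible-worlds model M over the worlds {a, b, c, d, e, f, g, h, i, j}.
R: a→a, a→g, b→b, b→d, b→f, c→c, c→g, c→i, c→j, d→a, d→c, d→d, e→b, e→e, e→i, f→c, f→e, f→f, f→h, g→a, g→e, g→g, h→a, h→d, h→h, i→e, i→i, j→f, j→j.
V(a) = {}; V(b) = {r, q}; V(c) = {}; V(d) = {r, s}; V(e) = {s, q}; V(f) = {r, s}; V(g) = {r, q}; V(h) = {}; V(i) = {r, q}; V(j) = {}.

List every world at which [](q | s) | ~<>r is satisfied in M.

Let φ = [](q | s) | ~<>r. Evaluate φ at each world:
  a (successors {a, g}): φ is false.
  b (successors {b, d, f}): φ is true.
  c (successors {c, g, i, j}): φ is false.
  d (successors {a, c, d}): φ is false.
  e (successors {b, e, i}): φ is true.
  f (successors {c, e, f, h}): φ is false.
  g (successors {a, e, g}): φ is false.
  h (successors {a, d, h}): φ is false.
  i (successors {e, i}): φ is true.
  j (successors {f, j}): φ is false.
For instance, at c:
  At c: [](q | s) is false, ~<>r is false, so [](q | s) | ~<>r is false.
    At c: [](q | s) requires q | s at every successor {c, g, i, j}.
      q | s fails at c, so [](q | s) is false at c.
    At c: <>r is true, so ~<>r is false.
      At c: <>r requires r at some successor in {c, g, i, j}.
        r holds at g, so <>r is true at c.
Satisfying worlds: {b, e, i}

b, e, i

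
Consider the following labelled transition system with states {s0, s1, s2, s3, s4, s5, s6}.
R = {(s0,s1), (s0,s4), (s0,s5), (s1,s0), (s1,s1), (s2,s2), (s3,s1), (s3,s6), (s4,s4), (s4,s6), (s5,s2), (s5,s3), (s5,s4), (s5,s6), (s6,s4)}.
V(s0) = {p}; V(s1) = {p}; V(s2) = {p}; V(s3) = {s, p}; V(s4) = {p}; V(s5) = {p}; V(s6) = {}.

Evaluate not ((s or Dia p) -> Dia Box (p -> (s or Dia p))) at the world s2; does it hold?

No

At s2: (s or Dia p) -> Dia Box (p -> (s or Dia p)) is true, so not ((s or Dia p) -> Dia Box (p -> (s or Dia p))) is false.
  At s2: s or Dia p is true, Dia Box (p -> (s or Dia p)) is true, so (s or Dia p) -> Dia Box (p -> (s or Dia p)) is true.
    At s2: s is false, Dia p is true, so s or Dia p is true.
      At s2: Dia p requires p at some successor in {s2}.
        p holds at s2, so Dia p is true at s2.
    At s2: Dia Box (p -> (s or Dia p)) requires Box (p -> (s or Dia p)) at some successor in {s2}.
      Box (p -> (s or Dia p)) holds at s2, so Dia Box (p -> (s or Dia p)) is true at s2.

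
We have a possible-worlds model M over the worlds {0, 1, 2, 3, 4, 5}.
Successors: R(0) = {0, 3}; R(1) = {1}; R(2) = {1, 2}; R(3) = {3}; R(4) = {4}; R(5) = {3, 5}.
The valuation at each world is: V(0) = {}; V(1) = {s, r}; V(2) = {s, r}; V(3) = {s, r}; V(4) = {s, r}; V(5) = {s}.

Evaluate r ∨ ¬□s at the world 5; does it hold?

At 5: r is false, ¬□s is false, so r ∨ ¬□s is false.
  At 5: □s is true, so ¬□s is false.
    At 5: □s requires s at every successor {3, 5}.
      At 3: s is true.
      At 5: s is true.
    So □s is true at 5.

No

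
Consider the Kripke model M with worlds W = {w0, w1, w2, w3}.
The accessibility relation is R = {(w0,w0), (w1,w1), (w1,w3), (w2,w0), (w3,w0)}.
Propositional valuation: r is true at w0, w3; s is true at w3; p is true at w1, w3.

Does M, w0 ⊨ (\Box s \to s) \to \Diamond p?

No

At w0: \Box s \to s is true, \Diamond p is false, so (\Box s \to s) \to \Diamond p is false.
  At w0: \Box s is false, s is false, so \Box s \to s is true.
    At w0: \Box s requires s at every successor {w0}.
      s fails at w0, so \Box s is false at w0.
  At w0: \Diamond p requires p at some successor in {w0}.
    At w0: p is false.
  So \Diamond p is false at w0.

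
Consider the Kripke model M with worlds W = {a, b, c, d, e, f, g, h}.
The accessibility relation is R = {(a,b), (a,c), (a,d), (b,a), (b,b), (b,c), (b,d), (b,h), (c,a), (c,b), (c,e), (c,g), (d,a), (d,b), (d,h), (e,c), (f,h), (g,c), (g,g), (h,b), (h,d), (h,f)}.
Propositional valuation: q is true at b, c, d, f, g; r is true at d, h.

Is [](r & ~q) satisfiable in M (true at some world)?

Let φ = [](r & ~q). Evaluate φ at each world:
  a (successors {b, c, d}): φ is false.
  b (successors {a, b, c, d, h}): φ is false.
  c (successors {a, b, e, g}): φ is false.
  d (successors {a, b, h}): φ is false.
  e (successors {c}): φ is false.
  f (successors {h}): φ is true.
  g (successors {c, g}): φ is false.
  h (successors {b, d, f}): φ is false.
Detail at f (witness):
  At f: [](r & ~q) requires r & ~q at every successor {h}.
    At h: r & ~q is true.
  So [](r & ~q) is true at f.

Yes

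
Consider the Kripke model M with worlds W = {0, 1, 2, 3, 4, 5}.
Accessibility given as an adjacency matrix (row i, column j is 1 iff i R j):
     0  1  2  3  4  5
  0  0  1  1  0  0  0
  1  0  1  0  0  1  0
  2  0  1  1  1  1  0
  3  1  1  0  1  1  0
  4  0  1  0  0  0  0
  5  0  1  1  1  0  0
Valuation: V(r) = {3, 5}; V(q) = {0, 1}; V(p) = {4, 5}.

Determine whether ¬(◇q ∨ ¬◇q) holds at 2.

Recall that ◇ψ holds at a world iff ψ holds at some accessible world.
At 2: ◇q ∨ ¬◇q is true, so ¬(◇q ∨ ¬◇q) is false.
  At 2: ◇q is true, ¬◇q is false, so ◇q ∨ ¬◇q is true.
    At 2: ◇q requires q at some successor in {1, 2, 3, 4}.
      q holds at 1, so ◇q is true at 2.
    At 2: ◇q is true, so ¬◇q is false.
      At 2: ◇q requires q at some successor in {1, 2, 3, 4}.
        q holds at 1, so ◇q is true at 2.

No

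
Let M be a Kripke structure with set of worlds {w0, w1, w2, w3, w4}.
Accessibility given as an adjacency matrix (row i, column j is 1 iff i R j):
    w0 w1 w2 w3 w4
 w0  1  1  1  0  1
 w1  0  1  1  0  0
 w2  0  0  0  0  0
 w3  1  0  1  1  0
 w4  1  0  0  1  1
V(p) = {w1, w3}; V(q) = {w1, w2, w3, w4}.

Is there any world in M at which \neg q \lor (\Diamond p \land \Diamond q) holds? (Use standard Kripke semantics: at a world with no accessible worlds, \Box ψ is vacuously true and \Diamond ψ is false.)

Yes

Recall that \Diamond ψ holds at a world iff ψ holds at some accessible world.
Let φ = \neg q \lor (\Diamond p \land \Diamond q). Evaluate φ at each world:
  w0 (successors {w0, w1, w2, w4}): φ is true.
  w1 (successors {w1, w2}): φ is true.
  w2 (successors ∅): φ is false.
  w3 (successors {w0, w2, w3}): φ is true.
  w4 (successors {w0, w3, w4}): φ is true.
Detail at w0 (witness):
  At w0: \neg q is true, \Diamond p \land \Diamond q is true, so \neg q \lor (\Diamond p \land \Diamond q) is true.
    At w0: \Diamond p is true, \Diamond q is true, so \Diamond p \land \Diamond q is true.
      At w0: \Diamond p requires p at some successor in {w0, w1, w2, w4}.
        p holds at w1, so \Diamond p is true at w0.
      At w0: \Diamond q requires q at some successor in {w0, w1, w2, w4}.
        q holds at w1, so \Diamond q is true at w0.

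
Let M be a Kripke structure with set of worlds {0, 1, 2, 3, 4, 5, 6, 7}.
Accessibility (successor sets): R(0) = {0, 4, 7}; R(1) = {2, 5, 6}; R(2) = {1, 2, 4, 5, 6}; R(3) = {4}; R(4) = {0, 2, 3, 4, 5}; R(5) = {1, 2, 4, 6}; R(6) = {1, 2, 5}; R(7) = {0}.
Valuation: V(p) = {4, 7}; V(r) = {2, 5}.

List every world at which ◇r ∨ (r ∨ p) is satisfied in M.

1, 2, 4, 5, 6, 7

Let φ = ◇r ∨ (r ∨ p). Evaluate φ at each world:
  0 (successors {0, 4, 7}): φ is false.
  1 (successors {2, 5, 6}): φ is true.
  2 (successors {1, 2, 4, 5, 6}): φ is true.
  3 (successors {4}): φ is false.
  4 (successors {0, 2, 3, 4, 5}): φ is true.
  5 (successors {1, 2, 4, 6}): φ is true.
  6 (successors {1, 2, 5}): φ is true.
  7 (successors {0}): φ is true.
For instance, at 0:
  At 0: ◇r is false, r ∨ p is false, so ◇r ∨ (r ∨ p) is false.
    At 0: ◇r requires r at some successor in {0, 4, 7}.
      At 0: r is false.
      At 4: r is false.
      At 7: r is false.
    So ◇r is false at 0.
Satisfying worlds: {1, 2, 4, 5, 6, 7}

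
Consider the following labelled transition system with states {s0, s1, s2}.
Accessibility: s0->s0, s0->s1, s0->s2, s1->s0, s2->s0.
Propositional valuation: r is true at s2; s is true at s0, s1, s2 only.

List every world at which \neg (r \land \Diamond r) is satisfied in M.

s0, s1, s2

Let φ = \neg (r \land \Diamond r). Evaluate φ at each world:
  s0 (successors {s0, s1, s2}): φ is true.
  s1 (successors {s0}): φ is true.
  s2 (successors {s0}): φ is true.
For instance, at s1:
  At s1: r \land \Diamond r is false, so \neg (r \land \Diamond r) is true.
    At s1: r is false, \Diamond r is false, so r \land \Diamond r is false.
      At s1: \Diamond r requires r at some successor in {s0}.
        At s0: r is false.
      So \Diamond r is false at s1.
Satisfying worlds: {s0, s1, s2}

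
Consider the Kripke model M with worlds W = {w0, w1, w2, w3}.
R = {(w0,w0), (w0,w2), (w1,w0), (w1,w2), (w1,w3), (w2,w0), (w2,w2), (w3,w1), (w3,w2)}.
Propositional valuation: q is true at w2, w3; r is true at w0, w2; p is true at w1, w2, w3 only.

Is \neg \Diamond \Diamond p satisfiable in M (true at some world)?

Recall that \Diamond ψ holds at a world iff ψ holds at some accessible world.
Let φ = \neg \Diamond \Diamond p. Evaluate φ at each world:
  w0 (successors {w0, w2}): φ is false.
  w1 (successors {w0, w2, w3}): φ is false.
  w2 (successors {w0, w2}): φ is false.
  w3 (successors {w1, w2}): φ is false.
For instance, at w1:
  At w1: \Diamond \Diamond p is true, so \neg \Diamond \Diamond p is false.
    At w1: \Diamond \Diamond p requires \Diamond p at some successor in {w0, w2, w3}.
      \Diamond p holds at w0, so \Diamond \Diamond p is true at w1.

No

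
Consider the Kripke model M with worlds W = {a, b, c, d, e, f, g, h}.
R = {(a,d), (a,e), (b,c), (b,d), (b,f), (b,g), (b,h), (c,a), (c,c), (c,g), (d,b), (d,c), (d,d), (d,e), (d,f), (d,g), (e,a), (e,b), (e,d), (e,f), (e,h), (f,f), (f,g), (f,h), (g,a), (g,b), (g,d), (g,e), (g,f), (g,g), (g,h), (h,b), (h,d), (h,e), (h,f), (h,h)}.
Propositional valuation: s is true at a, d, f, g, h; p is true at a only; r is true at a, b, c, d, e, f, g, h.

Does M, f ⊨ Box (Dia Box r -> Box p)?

No

At f: Box (Dia Box r -> Box p) requires Dia Box r -> Box p at every successor {f, g, h}.
  Dia Box r -> Box p fails at f, so Box (Dia Box r -> Box p) is false at f.
    At f: Dia Box r is true, Box p is false, so Dia Box r -> Box p is false.
      At f: Dia Box r requires Box r at some successor in {f, g, h}.
        Box r holds at f, so Dia Box r is true at f.
      At f: Box p requires p at every successor {f, g, h}.
        p fails at f, so Box p is false at f.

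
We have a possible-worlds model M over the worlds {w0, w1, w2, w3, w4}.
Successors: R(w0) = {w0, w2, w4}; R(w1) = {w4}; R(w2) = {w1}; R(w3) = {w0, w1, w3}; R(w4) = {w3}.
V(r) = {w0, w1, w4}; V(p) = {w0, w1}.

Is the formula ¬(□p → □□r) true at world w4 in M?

At w4: □p → □□r is true, so ¬(□p → □□r) is false.
  At w4: □p is false, □□r is false, so □p → □□r is true.
    At w4: □p requires p at every successor {w3}.
      p fails at w3, so □p is false at w4.
    At w4: □□r requires □r at every successor {w3}.
      □r fails at w3, so □□r is false at w4.

No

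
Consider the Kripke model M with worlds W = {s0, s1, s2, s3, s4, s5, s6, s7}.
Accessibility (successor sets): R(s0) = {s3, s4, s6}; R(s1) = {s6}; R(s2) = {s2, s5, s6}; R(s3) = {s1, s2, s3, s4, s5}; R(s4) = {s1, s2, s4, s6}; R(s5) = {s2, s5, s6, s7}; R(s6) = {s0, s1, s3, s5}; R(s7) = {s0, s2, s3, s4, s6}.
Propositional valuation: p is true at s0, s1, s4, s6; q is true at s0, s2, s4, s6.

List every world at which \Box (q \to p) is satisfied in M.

s0, s1, s6

Let φ = \Box (q \to p). Evaluate φ at each world:
  s0 (successors {s3, s4, s6}): φ is true.
  s1 (successors {s6}): φ is true.
  s2 (successors {s2, s5, s6}): φ is false.
  s3 (successors {s1, s2, s3, s4, s5}): φ is false.
  s4 (successors {s1, s2, s4, s6}): φ is false.
  s5 (successors {s2, s5, s6, s7}): φ is false.
  s6 (successors {s0, s1, s3, s5}): φ is true.
  s7 (successors {s0, s2, s3, s4, s6}): φ is false.
For instance, at s7:
  At s7: \Box (q \to p) requires q \to p at every successor {s0, s2, s3, s4, s6}.
    q \to p fails at s2, so \Box (q \to p) is false at s7.
Satisfying worlds: {s0, s1, s6}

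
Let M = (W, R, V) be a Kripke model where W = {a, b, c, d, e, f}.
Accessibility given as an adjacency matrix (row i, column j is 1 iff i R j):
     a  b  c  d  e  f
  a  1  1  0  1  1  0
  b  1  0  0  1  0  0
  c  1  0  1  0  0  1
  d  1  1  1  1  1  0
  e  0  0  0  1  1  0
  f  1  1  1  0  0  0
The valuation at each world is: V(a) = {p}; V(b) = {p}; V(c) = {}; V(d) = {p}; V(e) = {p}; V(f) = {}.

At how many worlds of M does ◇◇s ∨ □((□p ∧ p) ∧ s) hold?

Let φ = ◇◇s ∨ □((□p ∧ p) ∧ s). Evaluate φ at each world:
  a (successors {a, b, d, e}): φ is false.
  b (successors {a, d}): φ is false.
  c (successors {a, c, f}): φ is false.
  d (successors {a, b, c, d, e}): φ is false.
  e (successors {d, e}): φ is false.
  f (successors {a, b, c}): φ is false.
For instance, at e:
  At e: ◇◇s is false, □((□p ∧ p) ∧ s) is false, so ◇◇s ∨ □((□p ∧ p) ∧ s) is false.
    At e: ◇◇s requires ◇s at some successor in {d, e}.
      At d: ◇s is false.
      At e: ◇s is false.
    So ◇◇s is false at e.
    At e: □((□p ∧ p) ∧ s) requires (□p ∧ p) ∧ s at every successor {d, e}.
      (□p ∧ p) ∧ s fails at d, so □((□p ∧ p) ∧ s) is false at e.
Satisfying worlds: none.

0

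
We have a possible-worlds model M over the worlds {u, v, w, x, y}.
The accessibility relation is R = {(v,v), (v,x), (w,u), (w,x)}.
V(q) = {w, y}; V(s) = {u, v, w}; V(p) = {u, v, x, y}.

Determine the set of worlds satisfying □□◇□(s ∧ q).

u, w, x, y

Let φ = □□◇□(s ∧ q). Evaluate φ at each world:
  u (successors ∅): φ is true.
  v (successors {v, x}): φ is false.
  w (successors {u, x}): φ is true.
  x (successors ∅): φ is true.
  y (successors ∅): φ is true.
For instance, at v:
  At v: □□◇□(s ∧ q) requires □◇□(s ∧ q) at every successor {v, x}.
    □◇□(s ∧ q) fails at v, so □□◇□(s ∧ q) is false at v.
      At v: □◇□(s ∧ q) requires ◇□(s ∧ q) at every successor {v, x}.
        ◇□(s ∧ q) fails at x, so □◇□(s ∧ q) is false at v.
Satisfying worlds: {u, w, x, y}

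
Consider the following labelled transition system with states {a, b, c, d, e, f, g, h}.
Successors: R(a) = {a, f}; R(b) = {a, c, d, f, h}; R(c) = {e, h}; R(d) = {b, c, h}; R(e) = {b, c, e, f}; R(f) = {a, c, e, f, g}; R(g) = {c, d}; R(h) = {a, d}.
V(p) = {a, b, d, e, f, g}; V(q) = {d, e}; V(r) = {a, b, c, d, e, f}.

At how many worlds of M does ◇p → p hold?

6

Let φ = ◇p → p. Evaluate φ at each world:
  a (successors {a, f}): φ is true.
  b (successors {a, c, d, f, h}): φ is true.
  c (successors {e, h}): φ is false.
  d (successors {b, c, h}): φ is true.
  e (successors {b, c, e, f}): φ is true.
  f (successors {a, c, e, f, g}): φ is true.
  g (successors {c, d}): φ is true.
  h (successors {a, d}): φ is false.
For instance, at b:
  At b: ◇p is true, p is true, so ◇p → p is true.
    At b: ◇p requires p at some successor in {a, c, d, f, h}.
      p holds at a, so ◇p is true at b.
Satisfying worlds: {a, b, d, e, f, g}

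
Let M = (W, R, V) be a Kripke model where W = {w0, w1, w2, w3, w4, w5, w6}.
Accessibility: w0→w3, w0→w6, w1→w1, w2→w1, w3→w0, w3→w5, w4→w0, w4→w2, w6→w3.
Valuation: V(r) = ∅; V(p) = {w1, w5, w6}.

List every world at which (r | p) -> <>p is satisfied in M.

w0, w1, w2, w3, w4

Recall that <>ψ holds at a world iff ψ holds at some accessible world.
Let φ = (r | p) -> <>p. Evaluate φ at each world:
  w0 (successors {w3, w6}): φ is true.
  w1 (successors {w1}): φ is true.
  w2 (successors {w1}): φ is true.
  w3 (successors {w0, w5}): φ is true.
  w4 (successors {w0, w2}): φ is true.
  w5 (successors ∅): φ is false.
  w6 (successors {w3}): φ is false.
For instance, at w1:
  At w1: r | p is true, <>p is true, so (r | p) -> <>p is true.
    At w1: <>p requires p at some successor in {w1}.
      p holds at w1, so <>p is true at w1.
Satisfying worlds: {w0, w1, w2, w3, w4}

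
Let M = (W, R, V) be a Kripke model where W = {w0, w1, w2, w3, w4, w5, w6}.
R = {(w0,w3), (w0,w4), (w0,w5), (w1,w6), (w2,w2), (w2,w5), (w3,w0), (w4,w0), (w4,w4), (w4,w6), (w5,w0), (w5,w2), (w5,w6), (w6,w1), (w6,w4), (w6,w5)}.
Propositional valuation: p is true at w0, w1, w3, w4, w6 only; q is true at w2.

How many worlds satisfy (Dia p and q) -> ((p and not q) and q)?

7

Let φ = (Dia p and q) -> ((p and not q) and q). Evaluate φ at each world:
  w0 (successors {w3, w4, w5}): φ is true.
  w1 (successors {w6}): φ is true.
  w2 (successors {w2, w5}): φ is true.
  w3 (successors {w0}): φ is true.
  w4 (successors {w0, w4, w6}): φ is true.
  w5 (successors {w0, w2, w6}): φ is true.
  w6 (successors {w1, w4, w5}): φ is true.
For instance, at w1:
  At w1: Dia p and q is false, (p and not q) and q is false, so (Dia p and q) -> ((p and not q) and q) is true.
    At w1: Dia p is true, q is false, so Dia p and q is false.
      At w1: Dia p requires p at some successor in {w6}.
        p holds at w6, so Dia p is true at w1.
Satisfying worlds: {w0, w1, w2, w3, w4, w5, w6}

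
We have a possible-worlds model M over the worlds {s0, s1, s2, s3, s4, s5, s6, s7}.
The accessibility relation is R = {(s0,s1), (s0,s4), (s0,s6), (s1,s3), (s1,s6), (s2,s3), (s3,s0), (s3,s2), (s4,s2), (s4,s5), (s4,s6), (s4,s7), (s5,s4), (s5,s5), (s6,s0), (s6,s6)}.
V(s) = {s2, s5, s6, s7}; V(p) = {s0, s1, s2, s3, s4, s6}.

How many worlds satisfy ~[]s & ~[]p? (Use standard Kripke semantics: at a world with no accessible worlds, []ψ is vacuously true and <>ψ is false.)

Recall that []ψ holds at a world iff ψ holds at every accessible world, and <>ψ holds iff ψ holds at some accessible world.
Let φ = ~[]s & ~[]p. Evaluate φ at each world:
  s0 (successors {s1, s4, s6}): φ is false.
  s1 (successors {s3, s6}): φ is false.
  s2 (successors {s3}): φ is false.
  s3 (successors {s0, s2}): φ is false.
  s4 (successors {s2, s5, s6, s7}): φ is false.
  s5 (successors {s4, s5}): φ is true.
  s6 (successors {s0, s6}): φ is false.
  s7 (successors ∅): φ is false.
For instance, at s3:
  At s3: ~[]s is true, ~[]p is false, so ~[]s & ~[]p is false.
    At s3: []s is false, so ~[]s is true.
      At s3: []s requires s at every successor {s0, s2}.
        s fails at s0, so []s is false at s3.
    At s3: []p is true, so ~[]p is false.
      At s3: []p requires p at every successor {s0, s2}.
        At s0: p is true.
        At s2: p is true.
      So []p is true at s3.
Satisfying worlds: {s5}

1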